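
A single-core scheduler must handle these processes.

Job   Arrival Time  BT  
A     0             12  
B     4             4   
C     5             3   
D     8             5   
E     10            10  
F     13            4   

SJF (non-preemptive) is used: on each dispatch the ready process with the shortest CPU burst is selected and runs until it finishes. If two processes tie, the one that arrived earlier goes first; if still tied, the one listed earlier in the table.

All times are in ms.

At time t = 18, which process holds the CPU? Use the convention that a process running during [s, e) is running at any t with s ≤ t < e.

B

Timeline: | A 0-12 | C 12-15 | B 15-19 | F 19-23 | D 23-28 | E 28-38 |
Completion: A=12  B=19  C=15  D=28  E=38  F=23
Turnaround (C−A): A=12  B=15  C=10  D=20  E=28  F=10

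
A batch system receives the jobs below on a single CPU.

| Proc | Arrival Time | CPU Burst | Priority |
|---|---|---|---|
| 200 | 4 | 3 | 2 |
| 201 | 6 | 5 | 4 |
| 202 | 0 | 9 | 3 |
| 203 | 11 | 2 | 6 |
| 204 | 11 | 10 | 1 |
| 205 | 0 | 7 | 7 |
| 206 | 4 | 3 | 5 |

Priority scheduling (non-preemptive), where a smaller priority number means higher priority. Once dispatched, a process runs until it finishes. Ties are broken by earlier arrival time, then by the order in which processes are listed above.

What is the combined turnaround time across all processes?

135

Schedule: | 202 0-9 | 200 9-12 | 204 12-22 | 201 22-27 | 206 27-30 | 203 30-32 | 205 32-39 |
Completion: 200=12  201=27  202=9  203=32  204=22  205=39  206=30
Turnaround (C−A): 200=8  201=21  202=9  203=21  204=11  205=39  206=26
Turnaround = completion − arrival: 200=8, 201=21, 202=9, 203=21, 204=11, 205=39, 206=26
Total turnaround = 8 + 21 + 9 + 21 + 11 + 39 + 26 = 135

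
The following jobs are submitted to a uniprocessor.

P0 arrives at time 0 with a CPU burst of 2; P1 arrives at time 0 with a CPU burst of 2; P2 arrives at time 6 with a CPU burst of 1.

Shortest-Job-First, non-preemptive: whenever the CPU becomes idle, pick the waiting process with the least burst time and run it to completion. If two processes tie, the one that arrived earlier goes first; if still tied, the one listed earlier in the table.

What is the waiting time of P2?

Gantt: | P0 0-2 | P1 2-4 | idle 4-6 | P2 6-7 |
Completion: P0=2  P1=4  P2=7
Waiting(P2) = turnaround − burst = 1 − 1 = 0

0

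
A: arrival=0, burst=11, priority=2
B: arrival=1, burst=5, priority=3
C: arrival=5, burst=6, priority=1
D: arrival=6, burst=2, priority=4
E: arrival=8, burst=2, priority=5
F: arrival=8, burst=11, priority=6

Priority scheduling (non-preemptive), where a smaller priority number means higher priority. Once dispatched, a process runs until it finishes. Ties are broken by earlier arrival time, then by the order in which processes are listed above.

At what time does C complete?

Schedule: | A 0-11 | C 11-17 | B 17-22 | D 22-24 | E 24-26 | F 26-37 |
Completion: A=11  B=22  C=17  D=24  E=26  F=37
Turnaround (C−A): A=11  B=21  C=12  D=18  E=18  F=29

17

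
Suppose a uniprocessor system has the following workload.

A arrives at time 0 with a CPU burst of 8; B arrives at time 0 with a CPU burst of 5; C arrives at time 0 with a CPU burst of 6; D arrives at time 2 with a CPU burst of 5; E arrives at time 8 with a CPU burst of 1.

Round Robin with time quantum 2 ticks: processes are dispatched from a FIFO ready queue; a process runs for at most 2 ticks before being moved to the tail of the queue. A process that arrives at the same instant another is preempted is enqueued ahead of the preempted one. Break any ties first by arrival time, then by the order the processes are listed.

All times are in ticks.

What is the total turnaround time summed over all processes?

Timeline: | A 0-2 | B 2-4 | C 4-6 | D 6-8 | A 8-10 | B 10-12 | C 12-14 | E 14-15 | D 15-17 | A 17-19 | B 19-20 | C 20-22 | D 22-23 | A 23-25 |
Completion: A=25  B=20  C=22  D=23  E=15
Turnaround (C−A): A=25  B=20  C=22  D=21  E=7
Turnaround = completion − arrival: A=25, B=20, C=22, D=21, E=7
Total turnaround = 25 + 20 + 22 + 21 + 7 = 95

95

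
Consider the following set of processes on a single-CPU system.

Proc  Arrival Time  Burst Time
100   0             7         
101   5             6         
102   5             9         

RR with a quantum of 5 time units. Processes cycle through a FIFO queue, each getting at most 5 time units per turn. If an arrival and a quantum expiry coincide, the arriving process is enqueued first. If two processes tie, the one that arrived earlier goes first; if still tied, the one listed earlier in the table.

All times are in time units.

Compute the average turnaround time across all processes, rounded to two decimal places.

15.67

Gantt: | 100 0-5 | 101 5-10 | 102 10-15 | 100 15-17 | 101 17-18 | 102 18-22 |
Completion: 100=17  101=18  102=22
Turnaround (C−A): 100=17  101=13  102=17
Turnaround times: 100=17, 101=13, 102=17
Average turnaround = (17+13+17) / 3 = 47/3 = 15.67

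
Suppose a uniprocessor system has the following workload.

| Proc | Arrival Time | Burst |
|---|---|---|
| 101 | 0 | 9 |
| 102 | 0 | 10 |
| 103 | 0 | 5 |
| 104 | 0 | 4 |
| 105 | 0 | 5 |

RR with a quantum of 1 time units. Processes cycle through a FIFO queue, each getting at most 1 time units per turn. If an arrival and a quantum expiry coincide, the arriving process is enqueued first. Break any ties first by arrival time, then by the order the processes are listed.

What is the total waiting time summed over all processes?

Timeline: | 101 0-1 | 102 1-2 | 103 2-3 | 104 3-4 | 105 4-5 | 101 5-6 | 102 6-7 | 103 7-8 | 104 8-9 | 105 9-10 | 101 10-11 | 102 11-12 | 103 12-13 | 104 13-14 | 105 14-15 | 101 15-16 | 102 16-17 | 103 17-18 | 104 18-19 | 105 19-20 | 101 20-21 | 102 21-22 | 103 22-23 | 105 23-24 | 101 24-25 | 102 25-26 | 101 26-27 | 102 27-28 | 101 28-29 | 102 29-30 | 101 30-31 | 102 31-33 |
Completion: 101=31  102=33  103=23  104=19  105=24
Waiting = turnaround − burst: 101=22, 102=23, 103=18, 104=15, 105=19
Total waiting = 22 + 23 + 18 + 15 + 19 = 97

97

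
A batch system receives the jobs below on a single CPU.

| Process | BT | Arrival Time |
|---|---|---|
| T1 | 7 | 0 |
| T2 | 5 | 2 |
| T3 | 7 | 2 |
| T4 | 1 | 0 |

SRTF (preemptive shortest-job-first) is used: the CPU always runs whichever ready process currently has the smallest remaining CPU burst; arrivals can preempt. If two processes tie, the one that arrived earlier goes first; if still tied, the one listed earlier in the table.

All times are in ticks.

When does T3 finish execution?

20

Timeline: | T4 0-1 | T1 1-2 | T2 2-7 | T1 7-13 | T3 13-20 |
Completion: T1=13  T2=7  T3=20  T4=1
Turnaround (C−A): T1=13  T2=5  T3=18  T4=1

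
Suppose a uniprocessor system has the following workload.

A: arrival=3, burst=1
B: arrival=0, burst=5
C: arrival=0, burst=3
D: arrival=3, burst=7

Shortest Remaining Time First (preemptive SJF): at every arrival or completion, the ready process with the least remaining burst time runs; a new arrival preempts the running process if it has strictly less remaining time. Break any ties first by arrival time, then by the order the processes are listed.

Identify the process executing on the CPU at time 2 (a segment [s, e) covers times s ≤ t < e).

C

Schedule: | C 0-3 | A 3-4 | B 4-9 | D 9-16 |
Completion: A=4  B=9  C=3  D=16
Turnaround (C−A): A=1  B=9  C=3  D=13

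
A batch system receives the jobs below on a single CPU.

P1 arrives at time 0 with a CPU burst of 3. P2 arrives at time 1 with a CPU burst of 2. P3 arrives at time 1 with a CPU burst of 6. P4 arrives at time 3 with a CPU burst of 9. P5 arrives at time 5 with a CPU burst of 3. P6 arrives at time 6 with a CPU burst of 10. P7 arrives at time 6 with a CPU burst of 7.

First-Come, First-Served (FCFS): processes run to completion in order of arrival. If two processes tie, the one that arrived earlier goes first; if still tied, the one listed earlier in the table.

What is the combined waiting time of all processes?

Timeline: | P1 0-3 | P2 3-5 | P3 5-11 | P4 11-20 | P5 20-23 | P6 23-33 | P7 33-40 |
Completion: P1=3  P2=5  P3=11  P4=20  P5=23  P6=33  P7=40
Waiting = turnaround − burst: P1=0, P2=2, P3=4, P4=8, P5=15, P6=17, P7=27
Total waiting = 0 + 2 + 4 + 8 + 15 + 17 + 27 = 73

73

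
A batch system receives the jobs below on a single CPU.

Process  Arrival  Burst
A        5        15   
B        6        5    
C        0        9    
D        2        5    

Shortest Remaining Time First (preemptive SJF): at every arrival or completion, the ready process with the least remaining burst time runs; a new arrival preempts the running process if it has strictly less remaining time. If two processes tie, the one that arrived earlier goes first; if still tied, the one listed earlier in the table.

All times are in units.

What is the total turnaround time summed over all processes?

Schedule: | C 0-2 | D 2-7 | B 7-12 | C 12-19 | A 19-34 |
Completion: A=34  B=12  C=19  D=7
Turnaround (C−A): A=29  B=6  C=19  D=5
Turnaround = completion − arrival: A=29, B=6, C=19, D=5
Total turnaround = 29 + 6 + 19 + 5 = 59

59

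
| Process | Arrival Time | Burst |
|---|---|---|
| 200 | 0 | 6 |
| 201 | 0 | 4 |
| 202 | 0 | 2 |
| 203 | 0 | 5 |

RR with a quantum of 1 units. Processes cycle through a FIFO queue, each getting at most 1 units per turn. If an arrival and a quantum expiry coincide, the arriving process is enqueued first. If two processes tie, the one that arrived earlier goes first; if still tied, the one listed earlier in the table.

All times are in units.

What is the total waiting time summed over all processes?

Schedule: | 200 0-1 | 201 1-2 | 202 2-3 | 203 3-4 | 200 4-5 | 201 5-6 | 202 6-7 | 203 7-8 | 200 8-9 | 201 9-10 | 203 10-11 | 200 11-12 | 201 12-13 | 203 13-14 | 200 14-15 | 203 15-16 | 200 16-17 |
Completion: 200=17  201=13  202=7  203=16
Waiting = turnaround − burst: 200=11, 201=9, 202=5, 203=11
Total waiting = 11 + 9 + 5 + 11 = 36

36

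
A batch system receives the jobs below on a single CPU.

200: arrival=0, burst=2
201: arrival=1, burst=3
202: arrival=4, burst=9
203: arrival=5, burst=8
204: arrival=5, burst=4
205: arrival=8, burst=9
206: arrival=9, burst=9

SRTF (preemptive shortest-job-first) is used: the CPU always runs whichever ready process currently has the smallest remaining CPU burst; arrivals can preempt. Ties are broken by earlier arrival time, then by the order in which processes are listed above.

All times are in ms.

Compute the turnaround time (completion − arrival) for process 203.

Schedule: | 200 0-2 | 201 2-5 | 204 5-9 | 203 9-17 | 202 17-26 | 205 26-35 | 206 35-44 |
Completion: 200=2  201=5  202=26  203=17  204=9  205=35  206=44
Turnaround (C−A): 200=2  201=4  202=22  203=12  204=4  205=27  206=35
Turnaround(203) = completion − arrival = 17 − 5 = 12

12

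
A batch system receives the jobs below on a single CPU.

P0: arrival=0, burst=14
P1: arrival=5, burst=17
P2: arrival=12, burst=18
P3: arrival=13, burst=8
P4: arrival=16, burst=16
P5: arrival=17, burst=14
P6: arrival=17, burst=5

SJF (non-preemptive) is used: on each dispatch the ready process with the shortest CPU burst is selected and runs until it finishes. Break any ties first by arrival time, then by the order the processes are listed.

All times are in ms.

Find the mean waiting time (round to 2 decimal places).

Timeline: | P0 0-14 | P3 14-22 | P6 22-27 | P5 27-41 | P4 41-57 | P1 57-74 | P2 74-92 |
Completion: P0=14  P1=74  P2=92  P3=22  P4=57  P5=41  P6=27
Turnaround (C−A): P0=14  P1=69  P2=80  P3=9  P4=41  P5=24  P6=10
Waiting times: P0=0, P1=52, P2=62, P3=1, P4=25, P5=10, P6=5
Average waiting = (0+52+62+1+25+10+5) / 7 = 155/7 = 22.14

22.14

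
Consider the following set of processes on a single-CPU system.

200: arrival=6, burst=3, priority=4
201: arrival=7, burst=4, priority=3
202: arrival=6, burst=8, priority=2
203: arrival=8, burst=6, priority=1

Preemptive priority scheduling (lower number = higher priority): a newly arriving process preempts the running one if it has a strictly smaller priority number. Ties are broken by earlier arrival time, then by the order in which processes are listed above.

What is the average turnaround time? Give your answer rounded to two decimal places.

Schedule: | idle 0-6 | 202 6-8 | 203 8-14 | 202 14-20 | 201 20-24 | 200 24-27 |
Completion: 200=27  201=24  202=20  203=14
Turnaround (C−A): 200=21  201=17  202=14  203=6
Turnaround times: 200=21, 201=17, 202=14, 203=6
Average turnaround = (21+17+14+6) / 4 = 58/4 = 14.50

14.50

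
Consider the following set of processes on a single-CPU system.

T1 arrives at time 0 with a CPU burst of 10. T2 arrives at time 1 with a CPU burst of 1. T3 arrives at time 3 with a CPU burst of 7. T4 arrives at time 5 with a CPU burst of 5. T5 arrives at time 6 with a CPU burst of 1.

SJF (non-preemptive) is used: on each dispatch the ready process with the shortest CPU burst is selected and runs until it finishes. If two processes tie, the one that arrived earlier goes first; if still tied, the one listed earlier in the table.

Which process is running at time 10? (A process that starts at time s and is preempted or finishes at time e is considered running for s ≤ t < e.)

T2

Timeline: | T1 0-10 | T2 10-11 | T5 11-12 | T4 12-17 | T3 17-24 |
Completion: T1=10  T2=11  T3=24  T4=17  T5=12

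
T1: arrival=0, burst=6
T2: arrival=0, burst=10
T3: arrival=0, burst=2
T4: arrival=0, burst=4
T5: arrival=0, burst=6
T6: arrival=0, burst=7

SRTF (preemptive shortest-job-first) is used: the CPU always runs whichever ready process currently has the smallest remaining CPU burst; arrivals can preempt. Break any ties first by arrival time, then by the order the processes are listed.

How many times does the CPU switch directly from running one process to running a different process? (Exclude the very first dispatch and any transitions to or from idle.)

5

Timeline: | T3 0-2 | T4 2-6 | T1 6-12 | T5 12-18 | T6 18-25 | T2 25-35 |
Completion: T1=12  T2=35  T3=2  T4=6  T5=18  T6=25
Turnaround (C−A): T1=12  T2=35  T3=2  T4=6  T5=18  T6=25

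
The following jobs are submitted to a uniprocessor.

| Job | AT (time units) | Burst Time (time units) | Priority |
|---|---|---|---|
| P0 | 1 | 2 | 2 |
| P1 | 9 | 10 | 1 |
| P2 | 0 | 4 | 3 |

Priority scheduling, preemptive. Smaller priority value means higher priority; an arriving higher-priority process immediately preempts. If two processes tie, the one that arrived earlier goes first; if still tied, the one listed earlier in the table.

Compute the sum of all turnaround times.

Gantt: | P2 0-1 | P0 1-3 | P2 3-6 | idle 6-9 | P1 9-19 |
Completion: P0=3  P1=19  P2=6
Turnaround = completion − arrival: P0=2, P1=10, P2=6
Total turnaround = 2 + 10 + 6 = 18

18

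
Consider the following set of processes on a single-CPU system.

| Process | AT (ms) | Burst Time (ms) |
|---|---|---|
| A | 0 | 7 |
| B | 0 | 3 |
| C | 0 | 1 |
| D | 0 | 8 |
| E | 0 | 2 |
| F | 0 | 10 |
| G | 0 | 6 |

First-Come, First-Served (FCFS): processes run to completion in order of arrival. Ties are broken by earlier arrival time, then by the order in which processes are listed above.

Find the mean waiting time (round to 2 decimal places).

Gantt: | A 0-7 | B 7-10 | C 10-11 | D 11-19 | E 19-21 | F 21-31 | G 31-37 |
Completion: A=7  B=10  C=11  D=19  E=21  F=31  G=37
Waiting times: A=0, B=7, C=10, D=11, E=19, F=21, G=31
Average waiting = (0+7+10+11+19+21+31) / 7 = 99/7 = 14.14

14.14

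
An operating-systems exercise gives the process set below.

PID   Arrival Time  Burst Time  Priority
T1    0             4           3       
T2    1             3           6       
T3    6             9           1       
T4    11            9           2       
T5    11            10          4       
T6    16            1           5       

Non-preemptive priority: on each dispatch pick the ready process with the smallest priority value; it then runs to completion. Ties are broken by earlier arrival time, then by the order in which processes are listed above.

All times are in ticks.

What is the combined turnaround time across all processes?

78

Timeline: | T1 0-4 | T2 4-7 | T3 7-16 | T4 16-25 | T5 25-35 | T6 35-36 |
Completion: T1=4  T2=7  T3=16  T4=25  T5=35  T6=36
Turnaround (C−A): T1=4  T2=6  T3=10  T4=14  T5=24  T6=20
Turnaround = completion − arrival: T1=4, T2=6, T3=10, T4=14, T5=24, T6=20
Total turnaround = 4 + 6 + 10 + 14 + 24 + 20 = 78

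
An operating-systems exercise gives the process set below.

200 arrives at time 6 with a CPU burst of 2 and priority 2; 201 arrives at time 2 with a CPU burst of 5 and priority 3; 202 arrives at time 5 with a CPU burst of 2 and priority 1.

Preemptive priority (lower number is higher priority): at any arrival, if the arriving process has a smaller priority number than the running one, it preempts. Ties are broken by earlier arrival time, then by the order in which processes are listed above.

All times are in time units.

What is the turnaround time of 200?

Timeline: | idle 0-2 | 201 2-5 | 202 5-7 | 200 7-9 | 201 9-11 |
Completion: 200=9  201=11  202=7
Turnaround (C−A): 200=3  201=9  202=2
Turnaround(200) = completion − arrival = 9 − 6 = 3

3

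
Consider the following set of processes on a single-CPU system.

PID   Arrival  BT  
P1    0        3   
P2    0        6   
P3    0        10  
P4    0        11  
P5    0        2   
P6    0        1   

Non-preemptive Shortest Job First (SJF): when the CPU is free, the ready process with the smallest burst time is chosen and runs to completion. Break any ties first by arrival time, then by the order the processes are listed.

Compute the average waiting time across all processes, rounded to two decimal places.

7.33

Schedule: | P6 0-1 | P5 1-3 | P1 3-6 | P2 6-12 | P3 12-22 | P4 22-33 |
Completion: P1=6  P2=12  P3=22  P4=33  P5=3  P6=1
Waiting times: P1=3, P2=6, P3=12, P4=22, P5=1, P6=0
Average waiting = (3+6+12+22+1+0) / 6 = 44/6 = 7.33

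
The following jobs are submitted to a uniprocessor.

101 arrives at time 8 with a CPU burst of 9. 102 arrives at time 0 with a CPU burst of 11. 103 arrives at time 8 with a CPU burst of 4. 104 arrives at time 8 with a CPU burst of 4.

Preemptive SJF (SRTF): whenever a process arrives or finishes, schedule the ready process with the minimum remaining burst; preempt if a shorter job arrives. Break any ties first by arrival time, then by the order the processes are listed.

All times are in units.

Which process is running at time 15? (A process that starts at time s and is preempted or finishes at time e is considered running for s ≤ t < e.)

104

Schedule: | 102 0-11 | 103 11-15 | 104 15-19 | 101 19-28 |
Completion: 101=28  102=11  103=15  104=19
Turnaround (C−A): 101=20  102=11  103=7  104=11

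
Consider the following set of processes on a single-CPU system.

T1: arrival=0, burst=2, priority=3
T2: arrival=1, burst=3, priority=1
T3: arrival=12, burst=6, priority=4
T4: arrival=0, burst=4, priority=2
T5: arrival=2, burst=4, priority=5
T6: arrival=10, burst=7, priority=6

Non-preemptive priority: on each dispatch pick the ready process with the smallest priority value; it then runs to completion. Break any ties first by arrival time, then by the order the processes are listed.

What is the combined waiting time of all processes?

27

Timeline: | T4 0-4 | T2 4-7 | T1 7-9 | T5 9-13 | T3 13-19 | T6 19-26 |
Completion: T1=9  T2=7  T3=19  T4=4  T5=13  T6=26
Turnaround (C−A): T1=9  T2=6  T3=7  T4=4  T5=11  T6=16
Waiting = turnaround − burst: T1=7, T2=3, T3=1, T4=0, T5=7, T6=9
Total waiting = 7 + 3 + 1 + 0 + 7 + 9 = 27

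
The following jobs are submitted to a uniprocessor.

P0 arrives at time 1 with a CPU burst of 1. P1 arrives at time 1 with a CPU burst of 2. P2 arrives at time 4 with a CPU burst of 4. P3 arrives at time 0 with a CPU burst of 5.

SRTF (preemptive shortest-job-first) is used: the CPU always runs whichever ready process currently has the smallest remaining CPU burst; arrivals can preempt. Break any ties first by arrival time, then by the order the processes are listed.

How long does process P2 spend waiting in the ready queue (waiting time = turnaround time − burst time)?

Gantt: | P3 0-1 | P0 1-2 | P1 2-4 | P3 4-8 | P2 8-12 |
Completion: P0=2  P1=4  P2=12  P3=8
Waiting(P2) = turnaround − burst = 8 − 4 = 4

4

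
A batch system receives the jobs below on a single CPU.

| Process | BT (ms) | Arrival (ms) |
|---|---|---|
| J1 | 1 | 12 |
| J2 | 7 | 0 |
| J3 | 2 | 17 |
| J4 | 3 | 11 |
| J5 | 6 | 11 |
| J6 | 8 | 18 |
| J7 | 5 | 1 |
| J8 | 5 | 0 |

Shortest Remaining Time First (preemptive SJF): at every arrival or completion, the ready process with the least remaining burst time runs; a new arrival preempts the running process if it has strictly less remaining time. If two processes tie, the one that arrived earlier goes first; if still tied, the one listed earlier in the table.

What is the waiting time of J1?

Schedule: | J8 0-5 | J7 5-10 | J2 10-11 | J4 11-12 | J1 12-13 | J4 13-15 | J2 15-17 | J3 17-19 | J2 19-23 | J5 23-29 | J6 29-37 |
Completion: J1=13  J2=23  J3=19  J4=15  J5=29  J6=37  J7=10  J8=5
Turnaround (C−A): J1=1  J2=23  J3=2  J4=4  J5=18  J6=19  J7=9  J8=5
Waiting(J1) = turnaround − burst = 1 − 1 = 0

0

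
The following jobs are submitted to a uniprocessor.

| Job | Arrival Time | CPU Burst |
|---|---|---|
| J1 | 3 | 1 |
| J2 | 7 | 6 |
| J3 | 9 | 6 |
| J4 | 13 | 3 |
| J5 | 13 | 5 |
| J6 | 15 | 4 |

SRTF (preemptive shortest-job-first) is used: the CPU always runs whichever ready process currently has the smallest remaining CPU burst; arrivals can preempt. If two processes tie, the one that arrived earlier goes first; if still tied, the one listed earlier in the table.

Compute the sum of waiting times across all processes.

Gantt: | idle 0-3 | J1 3-4 | idle 4-7 | J2 7-13 | J4 13-16 | J6 16-20 | J5 20-25 | J3 25-31 |
Completion: J1=4  J2=13  J3=31  J4=16  J5=25  J6=20
Turnaround (C−A): J1=1  J2=6  J3=22  J4=3  J5=12  J6=5
Waiting = turnaround − burst: J1=0, J2=0, J3=16, J4=0, J5=7, J6=1
Total waiting = 0 + 0 + 16 + 0 + 7 + 1 = 24

24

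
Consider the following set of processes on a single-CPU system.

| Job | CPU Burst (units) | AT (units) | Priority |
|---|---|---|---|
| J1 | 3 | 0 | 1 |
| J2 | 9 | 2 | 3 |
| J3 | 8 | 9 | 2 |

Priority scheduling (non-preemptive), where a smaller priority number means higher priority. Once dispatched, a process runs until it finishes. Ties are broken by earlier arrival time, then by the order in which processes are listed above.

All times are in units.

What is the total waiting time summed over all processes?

Timeline: | J1 0-3 | J2 3-12 | J3 12-20 |
Completion: J1=3  J2=12  J3=20
Turnaround (C−A): J1=3  J2=10  J3=11
Waiting = turnaround − burst: J1=0, J2=1, J3=3
Total waiting = 0 + 1 + 3 = 4

4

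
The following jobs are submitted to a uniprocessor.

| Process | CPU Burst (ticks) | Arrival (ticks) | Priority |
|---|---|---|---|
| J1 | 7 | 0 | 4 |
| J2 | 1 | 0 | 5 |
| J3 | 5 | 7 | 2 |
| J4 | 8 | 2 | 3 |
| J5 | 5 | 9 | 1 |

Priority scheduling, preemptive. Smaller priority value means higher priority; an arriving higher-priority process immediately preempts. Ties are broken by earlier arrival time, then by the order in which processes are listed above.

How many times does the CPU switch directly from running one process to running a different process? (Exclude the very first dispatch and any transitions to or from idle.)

Timeline: | J1 0-2 | J4 2-7 | J3 7-9 | J5 9-14 | J3 14-17 | J4 17-20 | J1 20-25 | J2 25-26 |
Completion: J1=25  J2=26  J3=17  J4=20  J5=14
Turnaround (C−A): J1=25  J2=26  J3=10  J4=18  J5=5

7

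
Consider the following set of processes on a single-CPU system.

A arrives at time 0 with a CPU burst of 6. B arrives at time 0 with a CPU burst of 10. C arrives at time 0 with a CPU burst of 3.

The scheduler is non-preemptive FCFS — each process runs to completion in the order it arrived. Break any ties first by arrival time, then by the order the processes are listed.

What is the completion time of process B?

Timeline: | A 0-6 | B 6-16 | C 16-19 |
Completion: A=6  B=16  C=19

16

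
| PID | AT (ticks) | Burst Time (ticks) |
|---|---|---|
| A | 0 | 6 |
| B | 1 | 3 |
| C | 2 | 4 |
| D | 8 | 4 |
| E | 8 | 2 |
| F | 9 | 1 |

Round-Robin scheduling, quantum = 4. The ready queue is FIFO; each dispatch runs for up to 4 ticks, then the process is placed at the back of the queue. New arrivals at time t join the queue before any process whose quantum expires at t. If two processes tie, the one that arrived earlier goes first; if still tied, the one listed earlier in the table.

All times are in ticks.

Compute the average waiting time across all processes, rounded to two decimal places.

6.50

Timeline: | A 0-4 | B 4-7 | C 7-11 | A 11-13 | D 13-17 | E 17-19 | F 19-20 |
Completion: A=13  B=7  C=11  D=17  E=19  F=20
Turnaround (C−A): A=13  B=6  C=9  D=9  E=11  F=11
Waiting times: A=7, B=3, C=5, D=5, E=9, F=10
Average waiting = (7+3+5+5+9+10) / 6 = 39/6 = 6.50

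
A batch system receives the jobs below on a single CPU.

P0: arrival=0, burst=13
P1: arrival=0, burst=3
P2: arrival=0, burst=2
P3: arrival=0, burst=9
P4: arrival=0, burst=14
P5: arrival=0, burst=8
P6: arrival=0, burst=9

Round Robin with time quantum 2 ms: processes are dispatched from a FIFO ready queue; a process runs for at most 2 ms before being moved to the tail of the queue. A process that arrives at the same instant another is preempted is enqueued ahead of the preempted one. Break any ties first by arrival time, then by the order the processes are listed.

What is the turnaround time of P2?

Gantt: | P0 0-2 | P1 2-4 | P2 4-6 | P3 6-8 | P4 8-10 | P5 10-12 | P6 12-14 | P0 14-16 | P1 16-17 | P3 17-19 | P4 19-21 | P5 21-23 | P6 23-25 | P0 25-27 | P3 27-29 | P4 29-31 | P5 31-33 | P6 33-35 | P0 35-37 | P3 37-39 | P4 39-41 | P5 41-43 | P6 43-45 | P0 45-47 | P3 47-48 | P4 48-50 | P6 50-51 | P0 51-53 | P4 53-55 | P0 55-56 | P4 56-58 |
Completion: P0=56  P1=17  P2=6  P3=48  P4=58  P5=43  P6=51
Turnaround (C−A): P0=56  P1=17  P2=6  P3=48  P4=58  P5=43  P6=51
Turnaround(P2) = completion − arrival = 6 − 0 = 6

6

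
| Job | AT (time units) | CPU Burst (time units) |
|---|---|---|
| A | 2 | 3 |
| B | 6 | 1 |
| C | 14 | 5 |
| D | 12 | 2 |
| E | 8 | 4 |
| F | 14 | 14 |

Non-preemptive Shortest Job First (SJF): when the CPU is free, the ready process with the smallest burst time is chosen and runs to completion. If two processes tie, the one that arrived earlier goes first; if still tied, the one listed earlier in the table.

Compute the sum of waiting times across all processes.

5

Timeline: | idle 0-2 | A 2-5 | idle 5-6 | B 6-7 | idle 7-8 | E 8-12 | D 12-14 | C 14-19 | F 19-33 |
Completion: A=5  B=7  C=19  D=14  E=12  F=33
Turnaround (C−A): A=3  B=1  C=5  D=2  E=4  F=19
Waiting = turnaround − burst: A=0, B=0, C=0, D=0, E=0, F=5
Total waiting = 0 + 0 + 0 + 0 + 0 + 5 = 5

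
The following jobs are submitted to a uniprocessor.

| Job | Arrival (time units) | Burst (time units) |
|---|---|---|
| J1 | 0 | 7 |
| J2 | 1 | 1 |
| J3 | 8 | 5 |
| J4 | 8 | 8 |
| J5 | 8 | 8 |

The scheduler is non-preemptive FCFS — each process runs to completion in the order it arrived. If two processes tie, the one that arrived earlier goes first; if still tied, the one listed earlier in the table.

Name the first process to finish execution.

Timeline: | J1 0-7 | J2 7-8 | J3 8-13 | J4 13-21 | J5 21-29 |
Completion: J1=7  J2=8  J3=13  J4=21  J5=29
Finish order: J1 → J2 → J3 → J4 → J5

J1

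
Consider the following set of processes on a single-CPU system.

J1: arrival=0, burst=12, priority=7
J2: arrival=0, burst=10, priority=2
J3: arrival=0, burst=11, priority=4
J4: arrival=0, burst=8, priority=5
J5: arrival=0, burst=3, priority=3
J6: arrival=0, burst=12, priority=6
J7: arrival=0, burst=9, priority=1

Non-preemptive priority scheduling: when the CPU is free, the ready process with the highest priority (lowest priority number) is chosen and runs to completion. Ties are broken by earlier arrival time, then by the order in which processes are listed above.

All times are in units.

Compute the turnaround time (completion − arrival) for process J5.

22

Schedule: | J7 0-9 | J2 9-19 | J5 19-22 | J3 22-33 | J4 33-41 | J6 41-53 | J1 53-65 |
Completion: J1=65  J2=19  J3=33  J4=41  J5=22  J6=53  J7=9
Turnaround(J5) = completion − arrival = 22 − 0 = 22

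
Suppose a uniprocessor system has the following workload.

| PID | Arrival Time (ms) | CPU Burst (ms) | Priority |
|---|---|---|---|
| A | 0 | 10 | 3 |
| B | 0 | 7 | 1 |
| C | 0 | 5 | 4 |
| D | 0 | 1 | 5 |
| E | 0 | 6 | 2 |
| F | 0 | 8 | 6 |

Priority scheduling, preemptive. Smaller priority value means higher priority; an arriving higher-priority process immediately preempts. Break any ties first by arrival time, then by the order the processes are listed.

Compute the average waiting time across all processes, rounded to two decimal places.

Schedule: | B 0-7 | E 7-13 | A 13-23 | C 23-28 | D 28-29 | F 29-37 |
Completion: A=23  B=7  C=28  D=29  E=13  F=37
Turnaround (C−A): A=23  B=7  C=28  D=29  E=13  F=37
Waiting times: A=13, B=0, C=23, D=28, E=7, F=29
Average waiting = (13+0+23+28+7+29) / 6 = 100/6 = 16.67

16.67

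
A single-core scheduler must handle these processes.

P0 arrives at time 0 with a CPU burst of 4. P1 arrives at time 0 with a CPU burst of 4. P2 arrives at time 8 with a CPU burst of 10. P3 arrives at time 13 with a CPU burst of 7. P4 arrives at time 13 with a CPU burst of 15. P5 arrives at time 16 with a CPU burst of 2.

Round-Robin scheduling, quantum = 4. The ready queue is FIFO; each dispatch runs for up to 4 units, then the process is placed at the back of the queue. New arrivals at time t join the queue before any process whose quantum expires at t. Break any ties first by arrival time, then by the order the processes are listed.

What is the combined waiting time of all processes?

47

Timeline: | P0 0-4 | P1 4-8 | P2 8-16 | P3 16-20 | P4 20-24 | P5 24-26 | P2 26-28 | P3 28-31 | P4 31-42 |
Completion: P0=4  P1=8  P2=28  P3=31  P4=42  P5=26
Turnaround (C−A): P0=4  P1=8  P2=20  P3=18  P4=29  P5=10
Waiting = turnaround − burst: P0=0, P1=4, P2=10, P3=11, P4=14, P5=8
Total waiting = 0 + 4 + 10 + 11 + 14 + 8 = 47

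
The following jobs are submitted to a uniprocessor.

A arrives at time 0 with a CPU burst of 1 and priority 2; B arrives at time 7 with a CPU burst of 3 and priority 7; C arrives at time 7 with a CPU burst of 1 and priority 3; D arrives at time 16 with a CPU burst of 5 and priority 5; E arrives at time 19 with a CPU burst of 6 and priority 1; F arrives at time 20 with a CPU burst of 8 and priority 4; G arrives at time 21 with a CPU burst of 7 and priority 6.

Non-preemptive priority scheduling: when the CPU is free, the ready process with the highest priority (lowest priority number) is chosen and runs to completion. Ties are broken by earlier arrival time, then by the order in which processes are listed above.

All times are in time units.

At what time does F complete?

Schedule: | A 0-1 | idle 1-7 | C 7-8 | B 8-11 | idle 11-16 | D 16-21 | E 21-27 | F 27-35 | G 35-42 |
Completion: A=1  B=11  C=8  D=21  E=27  F=35  G=42
Turnaround (C−A): A=1  B=4  C=1  D=5  E=8  F=15  G=21

35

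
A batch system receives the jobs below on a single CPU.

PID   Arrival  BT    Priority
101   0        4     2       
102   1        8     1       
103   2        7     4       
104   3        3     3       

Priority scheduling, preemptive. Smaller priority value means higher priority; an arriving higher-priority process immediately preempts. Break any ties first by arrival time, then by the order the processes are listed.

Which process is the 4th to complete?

Timeline: | 101 0-1 | 102 1-9 | 101 9-12 | 104 12-15 | 103 15-22 |
Completion: 101=12  102=9  103=22  104=15
Turnaround (C−A): 101=12  102=8  103=20  104=12
Finish order: 102 → 101 → 104 → 103

103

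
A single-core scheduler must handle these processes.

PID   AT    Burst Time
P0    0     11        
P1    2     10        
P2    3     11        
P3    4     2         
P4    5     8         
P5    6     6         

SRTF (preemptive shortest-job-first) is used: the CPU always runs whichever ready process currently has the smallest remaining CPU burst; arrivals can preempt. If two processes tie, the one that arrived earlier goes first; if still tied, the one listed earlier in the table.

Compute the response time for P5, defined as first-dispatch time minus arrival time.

Schedule: | P0 0-4 | P3 4-6 | P5 6-12 | P0 12-19 | P4 19-27 | P1 27-37 | P2 37-48 |
Completion: P0=19  P1=37  P2=48  P3=6  P4=27  P5=12
Turnaround (C−A): P0=19  P1=35  P2=45  P3=2  P4=22  P5=6
Response(P5) = first start − arrival = 6 − 6 = 0

0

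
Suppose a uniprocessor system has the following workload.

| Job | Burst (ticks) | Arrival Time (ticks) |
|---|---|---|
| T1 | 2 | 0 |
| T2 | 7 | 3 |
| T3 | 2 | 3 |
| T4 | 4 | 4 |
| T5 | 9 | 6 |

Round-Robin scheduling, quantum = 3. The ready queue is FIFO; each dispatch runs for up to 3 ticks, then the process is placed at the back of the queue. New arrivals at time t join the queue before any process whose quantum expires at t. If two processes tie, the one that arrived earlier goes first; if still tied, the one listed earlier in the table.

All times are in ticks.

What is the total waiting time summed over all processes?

Gantt: | T1 0-2 | idle 2-3 | T2 3-6 | T3 6-8 | T4 8-11 | T5 11-14 | T2 14-17 | T4 17-18 | T5 18-21 | T2 21-22 | T5 22-25 |
Completion: T1=2  T2=22  T3=8  T4=18  T5=25
Turnaround (C−A): T1=2  T2=19  T3=5  T4=14  T5=19
Waiting = turnaround − burst: T1=0, T2=12, T3=3, T4=10, T5=10
Total waiting = 0 + 12 + 3 + 10 + 10 = 35

35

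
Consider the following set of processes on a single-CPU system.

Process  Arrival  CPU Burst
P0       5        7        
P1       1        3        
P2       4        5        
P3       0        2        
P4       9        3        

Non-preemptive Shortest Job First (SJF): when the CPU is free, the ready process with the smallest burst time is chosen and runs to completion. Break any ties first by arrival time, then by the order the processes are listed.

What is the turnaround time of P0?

15

Schedule: | P3 0-2 | P1 2-5 | P2 5-10 | P4 10-13 | P0 13-20 |
Completion: P0=20  P1=5  P2=10  P3=2  P4=13
Turnaround(P0) = completion − arrival = 20 − 5 = 15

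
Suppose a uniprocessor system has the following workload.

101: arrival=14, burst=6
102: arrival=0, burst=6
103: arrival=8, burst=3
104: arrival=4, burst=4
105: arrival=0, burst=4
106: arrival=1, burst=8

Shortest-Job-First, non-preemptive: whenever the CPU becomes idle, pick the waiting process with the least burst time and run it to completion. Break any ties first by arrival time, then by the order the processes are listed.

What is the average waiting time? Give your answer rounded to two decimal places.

6.00

Schedule: | 105 0-4 | 104 4-8 | 103 8-11 | 102 11-17 | 101 17-23 | 106 23-31 |
Completion: 101=23  102=17  103=11  104=8  105=4  106=31
Turnaround (C−A): 101=9  102=17  103=3  104=4  105=4  106=30
Waiting times: 101=3, 102=11, 103=0, 104=0, 105=0, 106=22
Average waiting = (3+11+0+0+0+22) / 6 = 36/6 = 6.00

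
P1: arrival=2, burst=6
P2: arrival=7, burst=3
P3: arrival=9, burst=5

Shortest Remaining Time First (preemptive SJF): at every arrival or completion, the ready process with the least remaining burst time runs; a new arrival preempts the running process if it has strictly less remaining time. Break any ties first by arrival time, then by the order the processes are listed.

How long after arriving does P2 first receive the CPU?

1

Timeline: | idle 0-2 | P1 2-8 | P2 8-11 | P3 11-16 |
Completion: P1=8  P2=11  P3=16
Turnaround (C−A): P1=6  P2=4  P3=7
Response(P2) = first start − arrival = 8 − 7 = 1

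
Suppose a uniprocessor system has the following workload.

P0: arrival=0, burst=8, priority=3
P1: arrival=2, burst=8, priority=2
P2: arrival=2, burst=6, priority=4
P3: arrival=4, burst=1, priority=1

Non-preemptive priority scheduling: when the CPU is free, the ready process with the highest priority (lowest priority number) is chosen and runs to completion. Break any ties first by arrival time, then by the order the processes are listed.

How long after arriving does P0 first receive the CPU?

0

Schedule: | P0 0-8 | P3 8-9 | P1 9-17 | P2 17-23 |
Completion: P0=8  P1=17  P2=23  P3=9
Turnaround (C−A): P0=8  P1=15  P2=21  P3=5
Response(P0) = first start − arrival = 0 − 0 = 0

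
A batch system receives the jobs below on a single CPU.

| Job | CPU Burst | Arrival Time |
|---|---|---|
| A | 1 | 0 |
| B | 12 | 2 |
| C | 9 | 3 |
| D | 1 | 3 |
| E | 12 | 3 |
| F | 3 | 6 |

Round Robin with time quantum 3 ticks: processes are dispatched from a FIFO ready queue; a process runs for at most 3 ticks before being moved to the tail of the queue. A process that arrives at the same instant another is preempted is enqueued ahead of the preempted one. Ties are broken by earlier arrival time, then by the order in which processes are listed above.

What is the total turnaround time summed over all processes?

Timeline: | A 0-1 | idle 1-2 | B 2-5 | C 5-8 | D 8-9 | E 9-12 | B 12-15 | F 15-18 | C 18-21 | E 21-24 | B 24-27 | C 27-30 | E 30-33 | B 33-36 | E 36-39 |
Completion: A=1  B=36  C=30  D=9  E=39  F=18
Turnaround = completion − arrival: A=1, B=34, C=27, D=6, E=36, F=12
Total turnaround = 1 + 34 + 27 + 6 + 36 + 12 = 116

116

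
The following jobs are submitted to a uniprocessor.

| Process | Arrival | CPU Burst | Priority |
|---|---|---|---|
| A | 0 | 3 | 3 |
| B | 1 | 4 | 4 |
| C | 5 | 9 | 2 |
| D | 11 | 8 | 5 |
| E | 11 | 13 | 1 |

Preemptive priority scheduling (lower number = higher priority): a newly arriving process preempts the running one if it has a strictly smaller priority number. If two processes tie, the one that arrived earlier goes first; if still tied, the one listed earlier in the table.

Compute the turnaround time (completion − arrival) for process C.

Timeline: | A 0-3 | B 3-5 | C 5-11 | E 11-24 | C 24-27 | B 27-29 | D 29-37 |
Completion: A=3  B=29  C=27  D=37  E=24
Turnaround(C) = completion − arrival = 27 − 5 = 22

22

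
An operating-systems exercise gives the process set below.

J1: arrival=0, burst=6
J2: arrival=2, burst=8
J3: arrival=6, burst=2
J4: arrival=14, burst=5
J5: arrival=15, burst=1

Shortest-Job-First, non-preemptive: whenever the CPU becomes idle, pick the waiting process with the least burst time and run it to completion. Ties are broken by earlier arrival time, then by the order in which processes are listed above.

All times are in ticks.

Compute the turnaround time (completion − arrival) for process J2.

Schedule: | J1 0-6 | J3 6-8 | J2 8-16 | J5 16-17 | J4 17-22 |
Completion: J1=6  J2=16  J3=8  J4=22  J5=17
Turnaround(J2) = completion − arrival = 16 − 2 = 14

14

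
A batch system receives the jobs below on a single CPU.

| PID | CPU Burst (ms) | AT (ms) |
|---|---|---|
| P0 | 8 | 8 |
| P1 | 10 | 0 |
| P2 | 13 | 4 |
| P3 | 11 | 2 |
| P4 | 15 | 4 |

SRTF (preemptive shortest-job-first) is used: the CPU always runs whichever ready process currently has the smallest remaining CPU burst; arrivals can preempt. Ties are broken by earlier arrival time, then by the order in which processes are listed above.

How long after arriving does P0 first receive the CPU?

2

Gantt: | P1 0-10 | P0 10-18 | P3 18-29 | P2 29-42 | P4 42-57 |
Completion: P0=18  P1=10  P2=42  P3=29  P4=57
Response(P0) = first start − arrival = 10 − 8 = 2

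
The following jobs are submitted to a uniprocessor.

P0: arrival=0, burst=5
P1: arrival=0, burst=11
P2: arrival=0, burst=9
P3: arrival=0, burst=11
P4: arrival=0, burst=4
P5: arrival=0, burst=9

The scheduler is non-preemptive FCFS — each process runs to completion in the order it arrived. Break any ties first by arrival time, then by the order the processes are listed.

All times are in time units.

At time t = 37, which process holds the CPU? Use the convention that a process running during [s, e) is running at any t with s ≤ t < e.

Gantt: | P0 0-5 | P1 5-16 | P2 16-25 | P3 25-36 | P4 36-40 | P5 40-49 |
Completion: P0=5  P1=16  P2=25  P3=36  P4=40  P5=49
Turnaround (C−A): P0=5  P1=16  P2=25  P3=36  P4=40  P5=49

P4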